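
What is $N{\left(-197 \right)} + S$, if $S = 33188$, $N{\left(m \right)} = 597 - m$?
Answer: $33982$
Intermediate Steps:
$N{\left(-197 \right)} + S = \left(597 - -197\right) + 33188 = \left(597 + 197\right) + 33188 = 794 + 33188 = 33982$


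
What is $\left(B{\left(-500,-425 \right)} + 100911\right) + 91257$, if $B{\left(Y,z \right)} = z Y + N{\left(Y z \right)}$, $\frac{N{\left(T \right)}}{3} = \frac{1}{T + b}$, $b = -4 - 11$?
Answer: $\frac{85985879983}{212485} \approx 4.0467 \cdot 10^{5}$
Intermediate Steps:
$b = -15$ ($b = -4 - 11 = -15$)
$N{\left(T \right)} = \frac{3}{-15 + T}$ ($N{\left(T \right)} = \frac{3}{T - 15} = \frac{3}{-15 + T}$)
$B{\left(Y,z \right)} = \frac{3}{-15 + Y z} + Y z$ ($B{\left(Y,z \right)} = z Y + \frac{3}{-15 + Y z} = Y z + \frac{3}{-15 + Y z} = \frac{3}{-15 + Y z} + Y z$)
$\left(B{\left(-500,-425 \right)} + 100911\right) + 91257 = \left(\frac{3 - - 212500 \left(-15 - -212500\right)}{-15 - -212500} + 100911\right) + 91257 = \left(\frac{3 - - 212500 \left(-15 + 212500\right)}{-15 + 212500} + 100911\right) + 91257 = \left(\frac{3 - \left(-212500\right) 212485}{212485} + 100911\right) + 91257 = \left(\frac{3 + 45153062500}{212485} + 100911\right) + 91257 = \left(\frac{1}{212485} \cdot 45153062503 + 100911\right) + 91257 = \left(\frac{45153062503}{212485} + 100911\right) + 91257 = \frac{66595136338}{212485} + 91257 = \frac{85985879983}{212485}$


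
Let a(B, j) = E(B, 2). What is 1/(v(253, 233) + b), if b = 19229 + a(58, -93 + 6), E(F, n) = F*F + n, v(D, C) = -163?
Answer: 1/22432 ≈ 4.4579e-5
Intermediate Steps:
E(F, n) = n + F**2 (E(F, n) = F**2 + n = n + F**2)
a(B, j) = 2 + B**2
b = 22595 (b = 19229 + (2 + 58**2) = 19229 + (2 + 3364) = 19229 + 3366 = 22595)
1/(v(253, 233) + b) = 1/(-163 + 22595) = 1/22432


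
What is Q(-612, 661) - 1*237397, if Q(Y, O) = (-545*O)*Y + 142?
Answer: 220232685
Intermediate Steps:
Q(Y, O) = 142 - 545*O*Y (Q(Y, O) = -545*O*Y + 142 = 142 - 545*O*Y)
Q(-612, 661) - 1*237397 = (142 - 545*661*(-612)) - 1*237397 = (142 + 220469940) - 237397 = 220470082 - 237397 = 220232685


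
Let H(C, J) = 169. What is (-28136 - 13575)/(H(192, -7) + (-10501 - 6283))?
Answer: 41711/16615 ≈ 2.5104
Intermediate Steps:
(-28136 - 13575)/(H(192, -7) + (-10501 - 6283)) = (-28136 - 13575)/(169 + (-10501 - 6283)) = -41711/(169 - 16784) = -41711/(-16615) = -41711*(-1/16615) = 41711/16615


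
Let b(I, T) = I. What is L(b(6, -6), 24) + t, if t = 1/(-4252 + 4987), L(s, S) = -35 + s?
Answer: -21314/735 ≈ -28.999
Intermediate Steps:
t = 1/735 ≈ 0.0013605
L(b(6, -6), 24) + t = (-35 + 6) + 1/735 = -29 + 1/735 = -21314/735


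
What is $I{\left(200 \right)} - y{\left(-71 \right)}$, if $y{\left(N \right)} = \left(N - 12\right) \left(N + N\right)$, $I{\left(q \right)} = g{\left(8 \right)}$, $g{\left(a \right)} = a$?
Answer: $-11778$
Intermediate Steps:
$I{\left(q \right)} = 8$
$y{\left(N \right)} = 2 N \left(-12 + N\right)$ ($y{\left(N \right)} = \left(-12 + N\right) 2 N = 2 N \left(-12 + N\right)$)
$I{\left(200 \right)} - y{\left(-71 \right)} = 8 - 2 \left(-71\right) \left(-12 - 71\right) = 8 - 2 \left(-71\right) \left(-83\right) = 8 - 11786 = -11778$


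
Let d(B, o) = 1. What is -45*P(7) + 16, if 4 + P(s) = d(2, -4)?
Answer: 151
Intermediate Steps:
P(s) = -3 (P(s) = -4 + 1 = -3)
-45*P(7) + 16 = -45*(-3) + 16 = 135 + 16 = 151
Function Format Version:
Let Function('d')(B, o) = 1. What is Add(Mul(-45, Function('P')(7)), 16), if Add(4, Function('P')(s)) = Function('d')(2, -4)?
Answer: 151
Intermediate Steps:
Function('P')(s) = -3 (Function('P')(s) = Add(-4, 1) = -3)
Add(Mul(-45, Function('P')(7)), 16) = Add(Mul(-45, -3), 16) = Add(135, 16) = 151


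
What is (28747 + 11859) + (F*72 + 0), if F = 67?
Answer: 45430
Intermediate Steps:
(28747 + 11859) + (F*72 + 0) = (28747 + 11859) + (67*72 + 0) = 40606 + (4824 + 0) = 40606 + 4824 = 45430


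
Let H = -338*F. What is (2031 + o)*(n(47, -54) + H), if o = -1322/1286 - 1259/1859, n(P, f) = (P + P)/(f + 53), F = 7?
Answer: -5967200133060/1195337 ≈ -4.9921e+6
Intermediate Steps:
n(P, f) = 2*P/(53 + f) (n(P, f) = (2*P)/(53 + f) = 2*P/(53 + f))
H = -2366 (H = -338*7 = -2366)
o = -2038336/1195337 (o = -1322*1/1286 - 1259*1/1859 = -661/643 - 1259/1859 = -2038336/1195337 ≈ -1.7052)
(2031 + o)*(n(47, -54) + H) = (2031 - 2038336/1195337)*(2*47/(53 - 54) - 2366) = 2425691111*(2*47/(-1) - 2366)/1195337 = 2425691111*(2*47*(-1) - 2366)/1195337 = 2425691111*(-94 - 2366)/1195337 = (2425691111/1195337)*(-2460) = -5967200133060/1195337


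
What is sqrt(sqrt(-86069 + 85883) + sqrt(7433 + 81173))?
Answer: sqrt(sqrt(88606) + I*sqrt(186)) ≈ 17.258 + 0.3951*I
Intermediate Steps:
sqrt(sqrt(-86069 + 85883) + sqrt(7433 + 81173)) = sqrt(sqrt(-186) + sqrt(88606)) = sqrt(I*sqrt(186) + sqrt(88606)) = sqrt(sqrt(88606) + I*sqrt(186))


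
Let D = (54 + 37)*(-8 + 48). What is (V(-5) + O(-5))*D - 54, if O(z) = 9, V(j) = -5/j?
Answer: 36346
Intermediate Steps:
D = 3640 (D = 91*40 = 3640)
(V(-5) + O(-5))*D - 54 = (-5/(-5) + 9)*3640 - 54 = (-5*(-⅕) + 9)*3640 - 54 = (1 + 9)*3640 - 54 = 10*3640 - 54 = 36400 - 54 = 36346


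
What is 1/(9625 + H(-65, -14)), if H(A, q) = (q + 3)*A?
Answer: 1/10340 ≈ 9.6712e-5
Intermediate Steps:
H(A, q) = A*(3 + q) (H(A, q) = (3 + q)*A = A*(3 + q))
1/(9625 + H(-65, -14)) = 1/(9625 - 65*(3 - 14)) = 1/(9625 - 65*(-11)) = 1/(9625 + 715) = 1/10340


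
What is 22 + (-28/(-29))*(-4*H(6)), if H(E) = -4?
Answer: 1086/29 ≈ 37.448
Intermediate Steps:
22 + (-28/(-29))*(-4*H(6)) = 22 + (-28/(-29))*(-4*(-4)) = 22 - 28*(-1/29)*16 = 22 + (28/29)*16 = 22 + 448/29 = 1086/29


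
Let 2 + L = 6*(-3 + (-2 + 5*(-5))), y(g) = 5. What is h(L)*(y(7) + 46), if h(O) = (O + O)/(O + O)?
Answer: 51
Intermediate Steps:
L = -182 (L = -2 + 6*(-3 + (-2 + 5*(-5))) = -2 + 6*(-3 + (-2 - 25)) = -2 + 6*(-3 - 27) = -2 + 6*(-30) = -2 - 180 = -182)
h(O) = 1 (h(O) = (2*O)/((2*O)) = (2*O)*(1/(2*O)) = 1)
h(L)*(y(7) + 46) = 1*(5 + 46) = 1*51 = 51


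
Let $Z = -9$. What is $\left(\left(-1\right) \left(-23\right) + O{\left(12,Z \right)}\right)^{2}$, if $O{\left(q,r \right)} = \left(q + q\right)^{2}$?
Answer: $358801$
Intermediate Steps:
$O{\left(q,r \right)} = 4 q^{2}$ ($O{\left(q,r \right)} = \left(2 q\right)^{2} = 4 q^{2}$)
$\left(\left(-1\right) \left(-23\right) + O{\left(12,Z \right)}\right)^{2} = \left(\left(-1\right) \left(-23\right) + 4 \cdot 12^{2}\right)^{2} = \left(23 + 4 \cdot 144\right)^{2} = \left(23 + 576\right)^{2} = 599^{2} = 358801$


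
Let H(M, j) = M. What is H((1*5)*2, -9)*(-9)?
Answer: -90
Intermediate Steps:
H((1*5)*2, -9)*(-9) = ((1*5)*2)*(-9) = (5*2)*(-9) = 10*(-9) = -90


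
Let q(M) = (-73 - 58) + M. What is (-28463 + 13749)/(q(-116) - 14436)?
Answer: 14714/14683 ≈ 1.0021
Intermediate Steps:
q(M) = -131 + M
(-28463 + 13749)/(q(-116) - 14436) = (-28463 + 13749)/((-131 - 116) - 14436) = -14714/(-247 - 14436) = -14714/(-14683) = -14714*(-1/14683) = 14714/14683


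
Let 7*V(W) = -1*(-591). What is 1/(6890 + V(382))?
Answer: 7/48821 ≈ 0.00014338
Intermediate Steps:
V(W) = 591/7 (V(W) = (-1*(-591))/7 = (⅐)*591 = 591/7)
1/(6890 + V(382)) = 1/(6890 + 591/7) = 1/(48821/7) = 7/48821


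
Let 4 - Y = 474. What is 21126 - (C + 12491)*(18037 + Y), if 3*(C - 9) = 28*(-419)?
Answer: -452603078/3 ≈ -1.5087e+8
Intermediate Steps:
C = -11705/3 (C = 9 + (28*(-419))/3 = 9 + (⅓)*(-11732) = 9 - 11732/3 = -11705/3 ≈ -3901.7)
Y = -470 (Y = 4 - 1*474 = 4 - 474 = -470)
21126 - (C + 12491)*(18037 + Y) = 21126 - (-11705/3 + 12491)*(18037 - 470) = 21126 - 25768*17567/3 = 21126 - 1*452666456/3 = 21126 - 452666456/3 = -452603078/3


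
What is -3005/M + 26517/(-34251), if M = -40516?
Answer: -46258977/66081596 ≈ -0.70003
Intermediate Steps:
-3005/M + 26517/(-34251) = -3005/(-40516) + 26517/(-34251) = -3005*(-1/40516) + 26517*(-1/34251) = 3005/40516 - 8839/11417 = -46258977/66081596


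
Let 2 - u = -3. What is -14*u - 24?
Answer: -94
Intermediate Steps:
u = 5 (u = 2 - 1*(-3) = 2 + 3 = 5)
-14*u - 24 = -14*5 - 24 = -70 - 24 = -94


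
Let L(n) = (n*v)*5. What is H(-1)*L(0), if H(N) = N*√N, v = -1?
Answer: 0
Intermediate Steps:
H(N) = N^(3/2)
L(n) = -5*n (L(n) = (n*(-1))*5 = -n*5 = -5*n)
H(-1)*L(0) = (-1)^(3/2)*(-5*0) = -I*0 = 0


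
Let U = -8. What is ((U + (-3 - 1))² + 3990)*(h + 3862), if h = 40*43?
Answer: 23075988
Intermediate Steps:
h = 1720
((U + (-3 - 1))² + 3990)*(h + 3862) = ((-8 + (-3 - 1))² + 3990)*(1720 + 3862) = ((-8 - 4)² + 3990)*5582 = ((-12)² + 3990)*5582 = (144 + 3990)*5582 = 4134*5582 = 23075988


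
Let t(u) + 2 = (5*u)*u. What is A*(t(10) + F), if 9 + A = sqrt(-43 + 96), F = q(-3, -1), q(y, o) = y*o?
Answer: -4509 + 501*sqrt(53) ≈ -861.67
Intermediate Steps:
q(y, o) = o*y
t(u) = -2 + 5*u**2 (t(u) = -2 + (5*u)*u = -2 + 5*u**2)
F = 3 (F = -1*(-3) = 3)
A = -9 + sqrt(53) (A = -9 + sqrt(-43 + 96) = -9 + sqrt(53) ≈ -1.7199)
A*(t(10) + F) = (-9 + sqrt(53))*((-2 + 5*10**2) + 3) = (-9 + sqrt(53))*((-2 + 5*100) + 3) = (-9 + sqrt(53))*((-2 + 500) + 3) = (-9 + sqrt(53))*(498 + 3) = (-9 + sqrt(53))*501 = -4509 + 501*sqrt(53)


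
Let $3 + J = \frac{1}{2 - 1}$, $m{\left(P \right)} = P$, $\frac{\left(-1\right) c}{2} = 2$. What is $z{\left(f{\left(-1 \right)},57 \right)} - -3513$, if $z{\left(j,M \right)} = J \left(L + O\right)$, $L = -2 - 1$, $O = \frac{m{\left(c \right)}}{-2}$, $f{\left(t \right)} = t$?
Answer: $3515$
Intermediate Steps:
$c = -4$ ($c = \left(-2\right) 2 = -4$)
$J = -2$ ($J = -3 + \frac{1}{2 - 1} = -3 + 1^{-1} = -3 + 1 = -2$)
$O = 2$ ($O = - \frac{4}{-2} = \left(-4\right) \left(- \frac{1}{2}\right) = 2$)
$L = -3$
$z{\left(j,M \right)} = 2$ ($z{\left(j,M \right)} = - 2 \left(-3 + 2\right) = \left(-2\right) \left(-1\right) = 2$)
$z{\left(f{\left(-1 \right)},57 \right)} - -3513 = 2 - -3513 = 2 + 3513 = 3515$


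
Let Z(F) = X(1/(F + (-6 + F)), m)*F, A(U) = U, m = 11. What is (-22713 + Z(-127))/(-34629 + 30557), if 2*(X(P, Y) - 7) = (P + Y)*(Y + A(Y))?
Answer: 10130543/1058720 ≈ 9.5687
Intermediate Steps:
X(P, Y) = 7 + Y*(P + Y) (X(P, Y) = 7 + ((P + Y)*(Y + Y))/2 = 7 + ((P + Y)*(2*Y))/2 = 7 + (2*Y*(P + Y))/2 = 7 + Y*(P + Y))
Z(F) = F*(128 + 11/(-6 + 2*F)) (Z(F) = (7 + 11² + 11/(F + (-6 + F)))*F = (7 + 121 + 11/(-6 + 2*F))*F = (128 + 11/(-6 + 2*F))*F = F*(128 + 11/(-6 + 2*F)))
(-22713 + Z(-127))/(-34629 + 30557) = (-22713 + (½)*(-127)*(-757 + 256*(-127))/(-3 - 127))/(-34629 + 30557) = (-22713 + (½)*(-127)*(-757 - 32512)/(-130))/(-4072) = (-22713 + (½)*(-127)*(-1/130)*(-33269))*(-1/4072) = (-22713 - 4225163/260)*(-1/4072) = -10130543/260*(-1/4072) = 10130543/1058720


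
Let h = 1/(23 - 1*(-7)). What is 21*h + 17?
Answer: 177/10 ≈ 17.700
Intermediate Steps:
h = 1/30 (h = 1/(23 + 7) = 1/30 ≈ 0.033333)
21*h + 17 = 21*(1/30) + 17 = 7/10 + 17 = 177/10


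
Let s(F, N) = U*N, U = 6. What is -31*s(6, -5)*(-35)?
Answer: -32550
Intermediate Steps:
s(F, N) = 6*N
-31*s(6, -5)*(-35) = -186*(-5)*(-35) = -31*(-30)*(-35) = 930*(-35) = -32550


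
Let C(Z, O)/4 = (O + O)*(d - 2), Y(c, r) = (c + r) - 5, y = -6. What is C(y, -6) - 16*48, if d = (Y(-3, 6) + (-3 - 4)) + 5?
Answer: -480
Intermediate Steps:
Y(c, r) = -5 + c + r
d = -4 (d = ((-5 - 3 + 6) + (-3 - 4)) + 5 = (-2 - 7) + 5 = -9 + 5 = -4)
C(Z, O) = -48*O (C(Z, O) = 4*((O + O)*(-4 - 2)) = 4*((2*O)*(-6)) = 4*(-12*O) = -48*O)
C(y, -6) - 16*48 = -48*(-6) - 16*48 = 288 - 768 = -480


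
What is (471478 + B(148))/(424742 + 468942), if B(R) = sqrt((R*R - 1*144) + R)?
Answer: 235739/446842 + sqrt(5477)/446842 ≈ 0.52773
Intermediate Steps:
B(R) = sqrt(-144 + R + R**2) (B(R) = sqrt((R**2 - 144) + R) = sqrt((-144 + R**2) + R) = sqrt(-144 + R + R**2))
(471478 + B(148))/(424742 + 468942) = (471478 + sqrt(-144 + 148 + 148**2))/(424742 + 468942) = (471478 + sqrt(-144 + 148 + 21904))/893684 = (471478 + sqrt(21908))*(1/893684) = (471478 + 2*sqrt(5477))*(1/893684) = 235739/446842 + sqrt(5477)/446842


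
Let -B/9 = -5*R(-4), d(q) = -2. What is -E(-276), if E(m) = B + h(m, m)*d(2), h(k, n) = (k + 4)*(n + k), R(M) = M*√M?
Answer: 300288 + 360*I ≈ 3.0029e+5 + 360.0*I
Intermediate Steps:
R(M) = M^(3/2)
h(k, n) = (4 + k)*(k + n)
B = -360*I (B = -(-45)*(-4)^(3/2) = -(-45)*(-8*I) = -360*I ≈ -360.0*I)
E(m) = -360*I - 16*m - 4*m² (E(m) = -360*I + (m² + 4*m + 4*m + m*m)*(-2) = -360*I + (m² + 4*m + 4*m + m²)*(-2) = -360*I + (2*m² + 8*m)*(-2) = -360*I + (-16*m - 4*m²) = -360*I - 16*m - 4*m²)
-E(-276) = -(-360*I - 16*(-276) - 4*(-276)²) = -(-360*I + 4416 - 4*76176) = -(-360*I + 4416 - 304704) = -(-300288 - 360*I) = 300288 + 360*I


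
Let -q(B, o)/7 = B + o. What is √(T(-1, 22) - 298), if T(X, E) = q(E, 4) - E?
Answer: I*√502 ≈ 22.405*I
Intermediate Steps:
q(B, o) = -7*B - 7*o (q(B, o) = -7*(B + o) = -7*B - 7*o)
T(X, E) = -28 - 8*E (T(X, E) = (-7*E - 7*4) - E = (-7*E - 28) - E = (-28 - 7*E) - E = -28 - 8*E)
√(T(-1, 22) - 298) = √((-28 - 8*22) - 298) = √((-28 - 176) - 298) = √(-204 - 298) = √(-502) = I*√502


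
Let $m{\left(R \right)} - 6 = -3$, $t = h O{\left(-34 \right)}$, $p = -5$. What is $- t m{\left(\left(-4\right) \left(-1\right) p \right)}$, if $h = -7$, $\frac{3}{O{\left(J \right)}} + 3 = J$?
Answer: $- \frac{63}{37} \approx -1.7027$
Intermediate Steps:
$O{\left(J \right)} = \frac{3}{-3 + J}$
$t = \frac{21}{37}$ ($t = - 7 \frac{3}{-3 - 34} = - 7 \frac{3}{-37} = - 7 \cdot 3 \left(- \frac{1}{37}\right) = \left(-7\right) \left(- \frac{3}{37}\right) = \frac{21}{37} \approx 0.56757$)
$m{\left(R \right)} = 3$ ($m{\left(R \right)} = 6 - 3 = 3$)
$- t m{\left(\left(-4\right) \left(-1\right) p \right)} = \left(-1\right) \frac{21}{37} \cdot 3 = \left(- \frac{21}{37}\right) 3 = - \frac{63}{37}$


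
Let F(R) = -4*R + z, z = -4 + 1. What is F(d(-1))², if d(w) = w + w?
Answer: 25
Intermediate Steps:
z = -3
d(w) = 2*w
F(R) = -3 - 4*R (F(R) = -4*R - 3 = -3 - 4*R)
F(d(-1))² = (-3 - 8*(-1))² = (-3 - 4*(-2))² = (-3 + 8)² = 5² = 25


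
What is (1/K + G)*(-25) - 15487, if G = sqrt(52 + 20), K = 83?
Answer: -1285446/83 - 150*sqrt(2) ≈ -15699.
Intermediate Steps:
G = 6*sqrt(2) (G = sqrt(72) = 6*sqrt(2) ≈ 8.4853)
(1/K + G)*(-25) - 15487 = (1/83 + 6*sqrt(2))*(-25) - 15487 = (-25/83 - 150*sqrt(2)) - 15487 = -1285446/83 - 150*sqrt(2)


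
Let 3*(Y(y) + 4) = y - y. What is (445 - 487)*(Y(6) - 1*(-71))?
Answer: -2814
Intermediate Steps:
Y(y) = -4 (Y(y) = -4 + (y - y)/3 = -4 + (1/3)*0 = -4 + 0 = -4)
(445 - 487)*(Y(6) - 1*(-71)) = (445 - 487)*(-4 - 1*(-71)) = -42*(-4 + 71) = -42*67 = -2814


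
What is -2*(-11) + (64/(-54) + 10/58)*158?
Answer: -108068/783 ≈ -138.02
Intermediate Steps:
-2*(-11) + (64/(-54) + 10/58)*158 = 22 + (64*(-1/54) + 10*(1/58))*158 = 22 + (-32/27 + 5/29)*158 = 22 - 793/783*158 = 22 - 125294/783 = -108068/783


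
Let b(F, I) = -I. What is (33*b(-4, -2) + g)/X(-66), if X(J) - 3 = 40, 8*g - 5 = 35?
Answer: 71/43 ≈ 1.6512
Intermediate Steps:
g = 5 (g = 5/8 + (⅛)*35 = 5/8 + 35/8 = 5)
X(J) = 43 (X(J) = 3 + 40 = 43)
(33*b(-4, -2) + g)/X(-66) = (33*(-1*(-2)) + 5)/43 = (33*2 + 5)*(1/43) = (66 + 5)*(1/43) = 71*(1/43) = 71/43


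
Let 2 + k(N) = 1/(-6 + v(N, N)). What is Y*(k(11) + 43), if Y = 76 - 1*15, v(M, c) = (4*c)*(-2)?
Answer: 235033/94 ≈ 2500.4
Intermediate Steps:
v(M, c) = -8*c
k(N) = -2 + 1/(-6 - 8*N)
Y = 61 (Y = 76 - 15 = 61)
Y*(k(11) + 43) = 61*((-13 - 16*11)/(2*(3 + 4*11)) + 43) = 61*((-13 - 176)/(2*(3 + 44)) + 43) = 61*((½)*(-189)/47 + 43) = 61*((½)*(1/47)*(-189) + 43) = 61*(-189/94 + 43) = 61*(3853/94) = 235033/94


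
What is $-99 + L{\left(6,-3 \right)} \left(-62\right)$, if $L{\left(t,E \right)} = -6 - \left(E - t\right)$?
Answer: $-285$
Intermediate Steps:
$L{\left(t,E \right)} = -6 + t - E$
$-99 + L{\left(6,-3 \right)} \left(-62\right) = -99 + \left(-6 + 6 - -3\right) \left(-62\right) = -99 + \left(-6 + 6 + 3\right) \left(-62\right) = -99 + 3 \left(-62\right) = -99 - 186 = -285$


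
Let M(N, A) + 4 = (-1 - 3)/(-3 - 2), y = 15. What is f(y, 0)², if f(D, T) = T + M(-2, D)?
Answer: 256/25 ≈ 10.240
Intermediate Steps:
M(N, A) = -16/5 (M(N, A) = -4 + (-1 - 3)/(-3 - 2) = -4 - 4/(-5) = -4 - 4*(-⅕) = -4 + ⅘ = -16/5)
f(D, T) = -16/5 + T (f(D, T) = T - 16/5 = -16/5 + T)
f(y, 0)² = (-16/5 + 0)² = (-16/5)² = 256/25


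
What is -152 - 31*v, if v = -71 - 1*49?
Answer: 3568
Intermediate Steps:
v = -120 (v = -71 - 49 = -120)
-152 - 31*v = -152 - 31*(-120) = -152 + 3720 = 3568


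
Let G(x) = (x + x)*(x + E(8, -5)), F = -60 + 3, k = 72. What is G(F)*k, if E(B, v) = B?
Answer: 402192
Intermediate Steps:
F = -57
G(x) = 2*x*(8 + x) (G(x) = (x + x)*(x + 8) = (2*x)*(8 + x) = 2*x*(8 + x))
G(F)*k = (2*(-57)*(8 - 57))*72 = (2*(-57)*(-49))*72 = 5586*72 = 402192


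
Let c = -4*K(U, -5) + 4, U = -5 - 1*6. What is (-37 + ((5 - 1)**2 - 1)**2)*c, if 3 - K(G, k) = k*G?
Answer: 39856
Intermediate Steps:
U = -11 (U = -5 - 6 = -11)
K(G, k) = 3 - G*k (K(G, k) = 3 - k*G = 3 - G*k)
c = 212 (c = -4*(3 - 1*(-11)*(-5)) + 4 = -4*(3 - 55) + 4 = -4*(-52) + 4 = 208 + 4 = 212)
(-37 + ((5 - 1)**2 - 1)**2)*c = (-37 + ((5 - 1)**2 - 1)**2)*212 = (-37 + (4**2 - 1)**2)*212 = (-37 + (16 - 1)**2)*212 = (-37 + 15**2)*212 = (-37 + 225)*212 = 188*212 = 39856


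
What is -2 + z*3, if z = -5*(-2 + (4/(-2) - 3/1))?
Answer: 103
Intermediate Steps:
z = 35 (z = -5*(-2 + (4*(-½) - 3*1)) = -5*(-2 + (-2 - 3)) = -5*(-2 - 5) = -5*(-7) = 35)
-2 + z*3 = -2 + 35*3 = -2 + 105 = 103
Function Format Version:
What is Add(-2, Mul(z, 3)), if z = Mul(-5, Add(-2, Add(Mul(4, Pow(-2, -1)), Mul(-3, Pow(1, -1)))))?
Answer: 103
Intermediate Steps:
z = 35 (z = Mul(-5, Add(-2, Add(Mul(4, Rational(-1, 2)), Mul(-3, 1)))) = Mul(-5, Add(-2, Add(-2, -3))) = Mul(-5, Add(-2, -5)) = Mul(-5, -7) = 35)
Add(-2, Mul(z, 3)) = Add(-2, Mul(35, 3)) = Add(-2, 105) = 103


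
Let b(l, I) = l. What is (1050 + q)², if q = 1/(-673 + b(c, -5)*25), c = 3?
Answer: 394257154201/357604 ≈ 1.1025e+6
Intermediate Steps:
q = -1/598 (q = 1/(-673 + 3*25) = 1/(-673 + 75) = 1/(-598) = -1/598 ≈ -0.0016722)
(1050 + q)² = (1050 - 1/598)² = (627899/598)² = 394257154201/357604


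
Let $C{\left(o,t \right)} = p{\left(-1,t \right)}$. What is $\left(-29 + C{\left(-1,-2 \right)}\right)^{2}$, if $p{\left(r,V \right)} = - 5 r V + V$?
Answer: $1681$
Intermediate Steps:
$p{\left(r,V \right)} = V - 5 V r$ ($p{\left(r,V \right)} = - 5 V r + V = V - 5 V r$)
$C{\left(o,t \right)} = 6 t$ ($C{\left(o,t \right)} = t \left(1 - -5\right) = t \left(1 + 5\right) = t 6 = 6 t$)
$\left(-29 + C{\left(-1,-2 \right)}\right)^{2} = \left(-29 + 6 \left(-2\right)\right)^{2} = \left(-29 - 12\right)^{2} = \left(-41\right)^{2} = 1681$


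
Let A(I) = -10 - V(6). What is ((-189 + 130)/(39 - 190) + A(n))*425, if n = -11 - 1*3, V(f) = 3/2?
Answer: -1425875/302 ≈ -4721.4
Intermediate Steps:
V(f) = 3/2 (V(f) = 3*(½) = 3/2)
n = -14 (n = -11 - 3 = -14)
A(I) = -23/2 (A(I) = -10 - 1*3/2 = -10 - 3/2 = -23/2)
((-189 + 130)/(39 - 190) + A(n))*425 = ((-189 + 130)/(39 - 190) - 23/2)*425 = (-59/(-151) - 23/2)*425 = (-59*(-1/151) - 23/2)*425 = (59/151 - 23/2)*425 = -3355/302*425 = -1425875/302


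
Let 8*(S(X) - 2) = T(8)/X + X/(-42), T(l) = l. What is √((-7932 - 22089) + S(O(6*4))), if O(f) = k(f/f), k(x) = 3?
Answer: 5*I*√8472471/84 ≈ 173.26*I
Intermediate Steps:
O(f) = 3
S(X) = 2 + 1/X - X/336 (S(X) = 2 + (8/X + X/(-42))/8 = 2 + (8/X + X*(-1/42))/8 = 2 + (8/X - X/42)/8 = 2 + (1/X - X/336) = 2 + 1/X - X/336)
√((-7932 - 22089) + S(O(6*4))) = √((-7932 - 22089) + (2 + 1/3 - 1/336*3)) = √(-30021 + (2 + ⅓ - 1/112)) = √(-30021 + 781/336) = √(-10086275/336) = 5*I*√8472471/84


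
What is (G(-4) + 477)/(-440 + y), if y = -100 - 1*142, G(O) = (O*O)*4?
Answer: -541/682 ≈ -0.79325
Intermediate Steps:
G(O) = 4*O² (G(O) = O²*4 = 4*O²)
y = -242 (y = -100 - 142 = -242)
(G(-4) + 477)/(-440 + y) = (4*(-4)² + 477)/(-440 - 242) = (4*16 + 477)/(-682) = (64 + 477)*(-1/682) = 541*(-1/682) = -541/682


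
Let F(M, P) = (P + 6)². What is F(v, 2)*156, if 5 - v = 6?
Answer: 9984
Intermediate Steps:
v = -1 (v = 5 - 1*6 = 5 - 6 = -1)
F(M, P) = (6 + P)²
F(v, 2)*156 = (6 + 2)²*156 = 8²*156 = 64*156 = 9984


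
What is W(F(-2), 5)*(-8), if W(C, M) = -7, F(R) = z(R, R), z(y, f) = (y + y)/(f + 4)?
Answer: 56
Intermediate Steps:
z(y, f) = 2*y/(4 + f) (z(y, f) = (2*y)/(4 + f) = 2*y/(4 + f))
F(R) = 2*R/(4 + R)
W(F(-2), 5)*(-8) = -7*(-8) = 56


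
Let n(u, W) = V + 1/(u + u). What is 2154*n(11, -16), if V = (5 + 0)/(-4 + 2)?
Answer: -58158/11 ≈ -5287.1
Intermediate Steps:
V = -5/2 (V = 5/(-2) = 5*(-1/2) = -5/2 ≈ -2.5000)
n(u, W) = -5/2 + 1/(2*u) (n(u, W) = -5/2 + 1/(u + u) = -5/2 + 1/(2*u))
2154*n(11, -16) = 2154*((1/2)*(1 - 5*11)/11) = 2154*((1/2)*(1/11)*(1 - 55)) = 2154*((1/2)*(1/11)*(-54)) = 2154*(-27/11) = -58158/11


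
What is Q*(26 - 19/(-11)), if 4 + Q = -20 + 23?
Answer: -305/11 ≈ -27.727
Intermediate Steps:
Q = -1 (Q = -4 + (-20 + 23) = -4 + 3 = -1)
Q*(26 - 19/(-11)) = -(26 - 19/(-11)) = -(26 - 19*(-1/11)) = -(26 + 19/11) = -1*305/11 = -305/11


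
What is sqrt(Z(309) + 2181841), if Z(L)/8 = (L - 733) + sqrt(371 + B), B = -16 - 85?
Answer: sqrt(2178449 + 24*sqrt(30)) ≈ 1476.0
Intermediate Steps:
B = -101
Z(L) = -5864 + 8*L + 24*sqrt(30) (Z(L) = 8*((L - 733) + sqrt(371 - 101)) = 8*((-733 + L) + sqrt(270)) = 8*((-733 + L) + 3*sqrt(30)) = 8*(-733 + L + 3*sqrt(30)) = -5864 + 8*L + 24*sqrt(30))
sqrt(Z(309) + 2181841) = sqrt((-5864 + 8*309 + 24*sqrt(30)) + 2181841) = sqrt((-5864 + 2472 + 24*sqrt(30)) + 2181841) = sqrt((-3392 + 24*sqrt(30)) + 2181841) = sqrt(2178449 + 24*sqrt(30))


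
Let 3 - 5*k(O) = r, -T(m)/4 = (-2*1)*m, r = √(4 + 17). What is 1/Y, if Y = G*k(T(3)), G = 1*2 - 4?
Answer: 5/8 + 5*√21/24 ≈ 1.5797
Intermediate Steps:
r = √21 ≈ 4.5826
T(m) = 8*m (T(m) = -4*(-2*1)*m = -(-8)*m = 8*m)
k(O) = ⅗ - √21/5
G = -2 (G = 2 - 4 = -2)
Y = -6/5 + 2*√21/5 (Y = -2*(⅗ - √21/5) = -6/5 + 2*√21/5 ≈ 0.63303)
1/Y = 1/(-6/5 + 2*√21/5)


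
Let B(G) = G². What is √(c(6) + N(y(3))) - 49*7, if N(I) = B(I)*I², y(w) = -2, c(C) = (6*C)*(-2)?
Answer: -343 + 2*I*√14 ≈ -343.0 + 7.4833*I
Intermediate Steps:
c(C) = -12*C
N(I) = I⁴ (N(I) = I²*I² = I⁴)
√(c(6) + N(y(3))) - 49*7 = √(-12*6 + (-2)⁴) - 49*7 = √(-72 + 16) - 343 = √(-56) - 343 = 2*I*√14 - 343 = -343 + 2*I*√14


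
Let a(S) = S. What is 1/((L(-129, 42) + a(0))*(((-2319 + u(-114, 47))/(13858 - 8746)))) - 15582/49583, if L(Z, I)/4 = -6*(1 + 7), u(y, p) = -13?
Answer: -280136613/925020448 ≈ -0.30284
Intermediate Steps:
L(Z, I) = -192 (L(Z, I) = 4*(-6*(1 + 7)) = 4*(-6*8) = 4*(-48) = -192)
1/((L(-129, 42) + a(0))*(((-2319 + u(-114, 47))/(13858 - 8746)))) - 15582/49583 = 1/((-192 + 0)*(((-2319 - 13)/(13858 - 8746)))) - 15582/49583 = 1/((-192)*((-2332/5112))) - 15582*1/49583 = -1/(192*((-2332*1/5112))) - 15582/49583 = -1/(192*(-583/1278)) - 15582/49583 = -1/192*(-1278/583) - 15582/49583 = 213/18656 - 15582/49583 = -280136613/925020448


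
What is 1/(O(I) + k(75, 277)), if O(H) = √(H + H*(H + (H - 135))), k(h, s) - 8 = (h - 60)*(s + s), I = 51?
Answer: 4159/34595378 - I*√102/17297689 ≈ 0.00012022 - 5.8386e-7*I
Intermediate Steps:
k(h, s) = 8 + 2*s*(-60 + h) (k(h, s) = 8 + (h - 60)*(s + s) = 8 + (-60 + h)*(2*s) = 8 + 2*s*(-60 + h))
O(H) = √(H + H*(-135 + 2*H)) (O(H) = √(H + H*(H + (-135 + H))) = √(H + H*(-135 + 2*H)))
1/(O(I) + k(75, 277)) = 1/(√2*√(51*(-67 + 51)) + (8 - 120*277 + 2*75*277)) = 1/(√2*√(51*(-16)) + (8 - 33240 + 41550)) = 1/(√2*√(-816) + 8318) = 1/(√2*(4*I*√51) + 8318) = 1/(4*I*√102 + 8318) = 1/(8318 + 4*I*√102)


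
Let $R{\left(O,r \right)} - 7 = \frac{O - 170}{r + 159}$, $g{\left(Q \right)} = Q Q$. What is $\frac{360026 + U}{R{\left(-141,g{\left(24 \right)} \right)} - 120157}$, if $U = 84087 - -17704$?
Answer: $- \frac{339435495}{88310561} \approx -3.8437$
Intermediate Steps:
$g{\left(Q \right)} = Q^{2}$
$U = 101791$ ($U = 84087 + 17704 = 101791$)
$R{\left(O,r \right)} = 7 + \frac{-170 + O}{159 + r}$ ($R{\left(O,r \right)} = 7 + \frac{O - 170}{r + 159} = 7 + \frac{-170 + O}{159 + r}$)
$\frac{360026 + U}{R{\left(-141,g{\left(24 \right)} \right)} - 120157} = \frac{360026 + 101791}{\frac{943 - 141 + 7 \cdot 24^{2}}{159 + 24^{2}} - 120157} = \frac{461817}{\frac{943 - 141 + 7 \cdot 576}{159 + 576} - 120157} = \frac{461817}{\frac{943 - 141 + 4032}{735} - 120157} = \frac{461817}{\frac{1}{735} \cdot 4834 - 120157} = \frac{461817}{\frac{4834}{735} - 120157} = \frac{461817}{- \frac{88310561}{735}} = 461817 \left(- \frac{735}{88310561}\right) = - \frac{339435495}{88310561}$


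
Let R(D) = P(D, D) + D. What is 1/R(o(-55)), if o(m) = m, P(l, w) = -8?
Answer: -1/63 ≈ -0.015873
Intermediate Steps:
R(D) = -8 + D
1/R(o(-55)) = 1/(-8 - 55) = 1/(-63) = -1/63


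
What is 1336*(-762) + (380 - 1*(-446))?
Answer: -1017206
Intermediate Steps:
1336*(-762) + (380 - 1*(-446)) = -1018032 + (380 + 446) = -1018032 + 826 = -1017206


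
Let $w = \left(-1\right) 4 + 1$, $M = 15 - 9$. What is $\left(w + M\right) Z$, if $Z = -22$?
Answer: $-66$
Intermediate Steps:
$M = 6$ ($M = 15 - 9 = 6$)
$w = -3$ ($w = -4 + 1 = -3$)
$\left(w + M\right) Z = \left(-3 + 6\right) \left(-22\right) = 3 \left(-22\right) = -66$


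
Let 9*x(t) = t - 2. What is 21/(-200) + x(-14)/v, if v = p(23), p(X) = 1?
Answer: -3389/1800 ≈ -1.8828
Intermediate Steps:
x(t) = -2/9 + t/9 (x(t) = (t - 2)/9 = (-2 + t)/9 = -2/9 + t/9)
v = 1
21/(-200) + x(-14)/v = 21/(-200) + (-2/9 + (⅑)*(-14))/1 = 21*(-1/200) + (-2/9 - 14/9)*1 = -21/200 - 16/9*1 = -21/200 - 16/9 = -3389/1800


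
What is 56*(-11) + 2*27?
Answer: -562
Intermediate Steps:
56*(-11) + 2*27 = -616 + 54 = -562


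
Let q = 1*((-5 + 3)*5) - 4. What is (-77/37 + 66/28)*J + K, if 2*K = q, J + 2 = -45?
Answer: -10347/518 ≈ -19.975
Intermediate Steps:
J = -47 (J = -2 - 45 = -47)
q = -14 (q = 1*(-2*5) - 4 = 1*(-10) - 4 = -10 - 4 = -14)
K = -7 (K = (½)*(-14) = -7)
(-77/37 + 66/28)*J + K = (-77/37 + 66/28)*(-47) - 7 = (-77*1/37 + 66*(1/28))*(-47) - 7 = (-77/37 + 33/14)*(-47) - 7 = (143/518)*(-47) - 7 = -6721/518 - 7 = -10347/518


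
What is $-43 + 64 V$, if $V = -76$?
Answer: $-4907$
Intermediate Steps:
$-43 + 64 V = -43 + 64 \left(-76\right) = -43 - 4864 = -4907$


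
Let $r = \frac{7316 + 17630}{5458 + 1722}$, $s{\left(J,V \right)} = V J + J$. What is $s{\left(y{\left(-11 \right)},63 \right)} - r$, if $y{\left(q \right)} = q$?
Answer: $- \frac{2539833}{3590} \approx -707.47$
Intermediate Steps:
$s{\left(J,V \right)} = J + J V$ ($s{\left(J,V \right)} = J V + J = J + J V$)
$r = \frac{12473}{3590}$ ($r = \frac{24946}{7180} = 24946 \cdot \frac{1}{7180} = \frac{12473}{3590} \approx 3.4744$)
$s{\left(y{\left(-11 \right)},63 \right)} - r = - 11 \left(1 + 63\right) - \frac{12473}{3590} = \left(-11\right) 64 - \frac{12473}{3590} = -704 - \frac{12473}{3590} = - \frac{2539833}{3590}$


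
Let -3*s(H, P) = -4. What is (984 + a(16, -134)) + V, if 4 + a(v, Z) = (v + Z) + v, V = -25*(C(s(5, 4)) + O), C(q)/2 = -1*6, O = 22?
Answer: 628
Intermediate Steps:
s(H, P) = 4/3 (s(H, P) = -1/3*(-4) = 4/3)
C(q) = -12 (C(q) = 2*(-1*6) = 2*(-6) = -12)
V = -250 (V = -25*(-12 + 22) = -25*10 = -250)
a(v, Z) = -4 + Z + 2*v (a(v, Z) = -4 + ((v + Z) + v) = -4 + ((Z + v) + v) = -4 + (Z + 2*v) = -4 + Z + 2*v)
(984 + a(16, -134)) + V = (984 + (-4 - 134 + 2*16)) - 250 = (984 + (-4 - 134 + 32)) - 250 = (984 - 106) - 250 = 878 - 250 = 628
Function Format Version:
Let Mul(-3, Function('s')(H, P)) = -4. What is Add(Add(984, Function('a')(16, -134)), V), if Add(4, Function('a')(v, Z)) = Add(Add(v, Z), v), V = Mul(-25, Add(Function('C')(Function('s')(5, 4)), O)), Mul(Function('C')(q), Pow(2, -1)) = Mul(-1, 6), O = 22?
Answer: 628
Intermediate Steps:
Function('s')(H, P) = Rational(4, 3) (Function('s')(H, P) = Mul(Rational(-1, 3), -4) = Rational(4, 3))
Function('C')(q) = -12 (Function('C')(q) = Mul(2, Mul(-1, 6)) = Mul(2, -6) = -12)
V = -250 (V = Mul(-25, Add(-12, 22)) = Mul(-25, 10) = -250)
Function('a')(v, Z) = Add(-4, Z, Mul(2, v)) (Function('a')(v, Z) = Add(-4, Add(Add(v, Z), v)) = Add(-4, Add(Add(Z, v), v)) = Add(-4, Add(Z, Mul(2, v))) = Add(-4, Z, Mul(2, v)))
Add(Add(984, Function('a')(16, -134)), V) = Add(Add(984, Add(-4, -134, Mul(2, 16))), -250) = Add(Add(984, Add(-4, -134, 32)), -250) = Add(Add(984, -106), -250) = Add(878, -250) = 628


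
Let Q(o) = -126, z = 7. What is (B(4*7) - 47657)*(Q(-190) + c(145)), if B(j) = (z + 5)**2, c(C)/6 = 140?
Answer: -33924282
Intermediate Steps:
c(C) = 840 (c(C) = 6*140 = 840)
B(j) = 144 (B(j) = (7 + 5)**2 = 12**2 = 144)
(B(4*7) - 47657)*(Q(-190) + c(145)) = (144 - 47657)*(-126 + 840) = -47513*714 = -33924282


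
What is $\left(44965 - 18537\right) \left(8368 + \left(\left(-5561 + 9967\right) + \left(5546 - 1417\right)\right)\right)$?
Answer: $446712484$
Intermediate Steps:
$\left(44965 - 18537\right) \left(8368 + \left(\left(-5561 + 9967\right) + \left(5546 - 1417\right)\right)\right) = 26428 \left(8368 + \left(4406 + 4129\right)\right) = 26428 \left(8368 + 8535\right) = 26428 \cdot 16903 = 446712484$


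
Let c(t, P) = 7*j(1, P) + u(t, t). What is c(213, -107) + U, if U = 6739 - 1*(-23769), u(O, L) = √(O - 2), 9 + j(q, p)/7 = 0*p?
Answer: 30067 + √211 ≈ 30082.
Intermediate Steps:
j(q, p) = -63 (j(q, p) = -63 + 7*(0*p) = -63 + 7*0 = -63 + 0 = -63)
u(O, L) = √(-2 + O)
U = 30508 (U = 6739 + 23769 = 30508)
c(t, P) = -441 + √(-2 + t) (c(t, P) = 7*(-63) + √(-2 + t) = -441 + √(-2 + t))
c(213, -107) + U = (-441 + √(-2 + 213)) + 30508 = (-441 + √211) + 30508 = 30067 + √211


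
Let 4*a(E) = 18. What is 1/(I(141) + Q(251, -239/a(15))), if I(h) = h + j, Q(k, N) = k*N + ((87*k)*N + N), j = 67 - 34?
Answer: -3/3518992 ≈ -8.5252e-7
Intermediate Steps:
a(E) = 9/2 (a(E) = (¼)*18 = 9/2)
j = 33
Q(k, N) = N + 88*N*k (Q(k, N) = N*k + (87*N*k + N) = N*k + (N + 87*N*k) = N + 88*N*k)
I(h) = 33 + h (I(h) = h + 33 = 33 + h)
1/(I(141) + Q(251, -239/a(15))) = 1/((33 + 141) + (-239/9/2)*(1 + 88*251)) = 1/(174 + (-239*2/9)*(1 + 22088)) = 1/(174 - 478/9*22089) = 1/(174 - 3519514/3) = 1/(-3518992/3) = -3/3518992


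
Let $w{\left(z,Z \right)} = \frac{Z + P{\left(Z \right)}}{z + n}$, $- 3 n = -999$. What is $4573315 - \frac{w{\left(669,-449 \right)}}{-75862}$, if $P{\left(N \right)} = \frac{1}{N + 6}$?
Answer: $\frac{38500543487338168}{8418519933} \approx 4.5733 \cdot 10^{6}$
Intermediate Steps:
$n = 333$ ($n = \left(- \frac{1}{3}\right) \left(-999\right) = 333$)
$P{\left(N \right)} = \frac{1}{6 + N}$
$w{\left(z,Z \right)} = \frac{Z + \frac{1}{6 + Z}}{333 + z}$ ($w{\left(z,Z \right)} = \frac{Z + \frac{1}{6 + Z}}{z + 333} = \frac{Z + \frac{1}{6 + Z}}{333 + z}$)
$4573315 - \frac{w{\left(669,-449 \right)}}{-75862} = 4573315 - \frac{\frac{1}{6 - 449} \frac{1}{333 + 669} \left(1 - 449 \left(6 - 449\right)\right)}{-75862} = 4573315 - \frac{1 - -198907}{\left(-443\right) 1002} \left(- \frac{1}{75862}\right) = 4573315 - \left(- \frac{1}{443}\right) \frac{1}{1002} \left(1 + 198907\right) \left(- \frac{1}{75862}\right) = 4573315 - \left(- \frac{1}{443}\right) \frac{1}{1002} \cdot 198908 \left(- \frac{1}{75862}\right) = 4573315 - \left(- \frac{99454}{221943}\right) \left(- \frac{1}{75862}\right) = 4573315 - \frac{49727}{8418519933} = \frac{38500543487338168}{8418519933}$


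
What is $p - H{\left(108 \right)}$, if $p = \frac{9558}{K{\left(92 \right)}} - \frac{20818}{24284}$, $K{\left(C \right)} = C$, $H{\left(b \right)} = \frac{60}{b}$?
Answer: $\frac{128784394}{1256697} \approx 102.48$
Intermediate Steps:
$p = \frac{14386951}{139633}$ ($p = \frac{9558}{92} - \frac{20818}{24284} = 9558 \cdot \frac{1}{92} - \frac{10409}{12142} = \frac{4779}{46} - \frac{10409}{12142} = \frac{14386951}{139633} \approx 103.03$)
$p - H{\left(108 \right)} = \frac{14386951}{139633} - \frac{60}{108} = \frac{14386951}{139633} - 60 \cdot \frac{1}{108} = \frac{14386951}{139633} - \frac{5}{9} = \frac{128784394}{1256697}$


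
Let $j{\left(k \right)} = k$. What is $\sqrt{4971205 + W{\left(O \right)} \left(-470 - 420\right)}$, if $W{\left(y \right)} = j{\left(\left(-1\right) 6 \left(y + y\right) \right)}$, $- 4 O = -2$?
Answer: $\sqrt{4976545} \approx 2230.8$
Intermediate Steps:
$O = \frac{1}{2}$ ($O = \left(- \frac{1}{4}\right) \left(-2\right) = \frac{1}{2} \approx 0.5$)
$W{\left(y \right)} = - 12 y$ ($W{\left(y \right)} = \left(-1\right) 6 \left(y + y\right) = - 6 \cdot 2 y = - 12 y$)
$\sqrt{4971205 + W{\left(O \right)} \left(-470 - 420\right)} = \sqrt{4971205 + \left(-12\right) \frac{1}{2} \left(-470 - 420\right)} = \sqrt{4971205 - -5340} = \sqrt{4971205 + 5340} = \sqrt{4976545}$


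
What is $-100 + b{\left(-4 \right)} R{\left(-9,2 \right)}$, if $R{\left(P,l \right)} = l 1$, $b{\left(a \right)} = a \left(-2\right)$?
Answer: $-84$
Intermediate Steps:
$b{\left(a \right)} = - 2 a$
$R{\left(P,l \right)} = l$
$-100 + b{\left(-4 \right)} R{\left(-9,2 \right)} = -100 + \left(-2\right) \left(-4\right) 2 = -100 + 8 \cdot 2 = -100 + 16 = -84$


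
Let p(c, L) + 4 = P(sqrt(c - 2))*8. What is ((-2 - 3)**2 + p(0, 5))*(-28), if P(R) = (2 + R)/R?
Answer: -812 + 224*I*sqrt(2) ≈ -812.0 + 316.78*I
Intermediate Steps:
P(R) = (2 + R)/R
p(c, L) = -4 + 8*(2 + sqrt(-2 + c))/sqrt(-2 + c) (p(c, L) = -4 + ((2 + sqrt(c - 2))/(sqrt(c - 2)))*8 = -4 + ((2 + sqrt(-2 + c))/(sqrt(-2 + c)))*8 = -4 + ((2 + sqrt(-2 + c))/sqrt(-2 + c))*8 = -4 + 8*(2 + sqrt(-2 + c))/sqrt(-2 + c))
((-2 - 3)**2 + p(0, 5))*(-28) = ((-2 - 3)**2 + (4 + 16/sqrt(-2 + 0)))*(-28) = ((-5)**2 + (4 + 16/sqrt(-2)))*(-28) = (25 + (4 + 16*(-I*sqrt(2)/2)))*(-28) = (25 + (4 - 8*I*sqrt(2)))*(-28) = (29 - 8*I*sqrt(2))*(-28) = -812 + 224*I*sqrt(2)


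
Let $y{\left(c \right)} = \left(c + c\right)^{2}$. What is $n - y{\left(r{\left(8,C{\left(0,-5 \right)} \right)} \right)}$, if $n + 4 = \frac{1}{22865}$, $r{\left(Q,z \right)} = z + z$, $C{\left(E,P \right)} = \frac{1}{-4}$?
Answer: $- \frac{114324}{22865} \approx -5.0$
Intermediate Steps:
$C{\left(E,P \right)} = - \frac{1}{4}$
$r{\left(Q,z \right)} = 2 z$
$y{\left(c \right)} = 4 c^{2}$ ($y{\left(c \right)} = \left(2 c\right)^{2} = 4 c^{2}$)
$n = - \frac{91459}{22865}$ ($n = -4 + \frac{1}{22865} = - \frac{91459}{22865} \approx -4.0$)
$n - y{\left(r{\left(8,C{\left(0,-5 \right)} \right)} \right)} = - \frac{91459}{22865} - 4 \left(2 \left(- \frac{1}{4}\right)\right)^{2} = - \frac{91459}{22865} - 4 \left(- \frac{1}{2}\right)^{2} = - \frac{91459}{22865} - 4 \cdot \frac{1}{4} = - \frac{91459}{22865} - 1 = - \frac{114324}{22865}$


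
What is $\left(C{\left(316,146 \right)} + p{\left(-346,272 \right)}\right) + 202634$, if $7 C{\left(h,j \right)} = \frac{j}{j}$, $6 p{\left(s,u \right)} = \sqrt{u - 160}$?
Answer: $\frac{1418439}{7} + \frac{2 \sqrt{7}}{3} \approx 2.0264 \cdot 10^{5}$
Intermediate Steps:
$p{\left(s,u \right)} = \frac{\sqrt{-160 + u}}{6}$ ($p{\left(s,u \right)} = \frac{\sqrt{u - 160}}{6} = \frac{\sqrt{-160 + u}}{6}$)
$C{\left(h,j \right)} = \frac{1}{7}$ ($C{\left(h,j \right)} = \frac{j \frac{1}{j}}{7} = \frac{1}{7} \cdot 1 = \frac{1}{7}$)
$\left(C{\left(316,146 \right)} + p{\left(-346,272 \right)}\right) + 202634 = \left(\frac{1}{7} + \frac{\sqrt{-160 + 272}}{6}\right) + 202634 = \left(\frac{1}{7} + \frac{\sqrt{112}}{6}\right) + 202634 = \left(\frac{1}{7} + \frac{4 \sqrt{7}}{6}\right) + 202634 = \left(\frac{1}{7} + \frac{2 \sqrt{7}}{3}\right) + 202634 = \frac{1418439}{7} + \frac{2 \sqrt{7}}{3}$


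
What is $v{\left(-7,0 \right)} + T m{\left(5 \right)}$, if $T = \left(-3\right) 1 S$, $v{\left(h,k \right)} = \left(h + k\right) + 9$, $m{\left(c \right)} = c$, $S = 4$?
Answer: $-58$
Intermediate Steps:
$v{\left(h,k \right)} = 9 + h + k$
$T = -12$ ($T = \left(-3\right) 1 \cdot 4 = \left(-3\right) 4 = -12$)
$v{\left(-7,0 \right)} + T m{\left(5 \right)} = \left(9 - 7 + 0\right) - 60 = 2 - 60 = -58$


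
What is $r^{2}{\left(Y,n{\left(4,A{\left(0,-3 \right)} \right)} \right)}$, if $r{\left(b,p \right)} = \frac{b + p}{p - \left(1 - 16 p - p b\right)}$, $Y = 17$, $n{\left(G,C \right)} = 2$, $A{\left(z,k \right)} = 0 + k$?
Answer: $\frac{361}{4489} \approx 0.080419$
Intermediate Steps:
$A{\left(z,k \right)} = k$
$r{\left(b,p \right)} = \frac{b + p}{-1 + 17 p + b p}$ ($r{\left(b,p \right)} = \frac{b + p}{p - \left(1 - 16 p - b p\right)} = \frac{b + p}{p + \left(-1 + 16 p + b p\right)} = \frac{b + p}{-1 + 17 p + b p}$)
$r^{2}{\left(Y,n{\left(4,A{\left(0,-3 \right)} \right)} \right)} = \left(\frac{17 + 2}{-1 + 17 \cdot 2 + 17 \cdot 2}\right)^{2} = \left(\frac{1}{-1 + 34 + 34} \cdot 19\right)^{2} = \left(\frac{1}{67} \cdot 19\right)^{2} = \left(\frac{19}{67}\right)^{2} = \frac{361}{4489}$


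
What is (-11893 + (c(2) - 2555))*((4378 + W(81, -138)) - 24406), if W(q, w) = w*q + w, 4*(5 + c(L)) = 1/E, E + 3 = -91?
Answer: 21291701022/47 ≈ 4.5302e+8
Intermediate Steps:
E = -94 (E = -3 - 91 = -94)
c(L) = -1881/376 (c(L) = -5 + (¼)/(-94) = -5 + (¼)*(-1/94) = -5 - 1/376 = -1881/376)
W(q, w) = w + q*w (W(q, w) = q*w + w = w + q*w)
(-11893 + (c(2) - 2555))*((4378 + W(81, -138)) - 24406) = (-11893 + (-1881/376 - 2555))*((4378 - 138*(1 + 81)) - 24406) = (-11893 - 962561/376)*((4378 - 138*82) - 24406) = -5434329*((4378 - 11316) - 24406)/376 = -5434329*(-6938 - 24406)/376 = -5434329/376*(-31344) = 21291701022/47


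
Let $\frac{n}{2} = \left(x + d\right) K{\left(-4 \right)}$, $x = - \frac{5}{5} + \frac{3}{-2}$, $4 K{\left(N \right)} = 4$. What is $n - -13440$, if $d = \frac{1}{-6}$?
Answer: $\frac{40304}{3} \approx 13435.0$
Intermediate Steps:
$d = - \frac{1}{6} \approx -0.16667$
$K{\left(N \right)} = 1$ ($K{\left(N \right)} = \frac{1}{4} \cdot 4 = 1$)
$x = - \frac{5}{2}$ ($x = \left(-5\right) \frac{1}{5} + 3 \left(- \frac{1}{2}\right) = -1 - \frac{3}{2} = - \frac{5}{2} \approx -2.5$)
$n = - \frac{16}{3}$ ($n = 2 \left(- \frac{5}{2} - \frac{1}{6}\right) 1 = 2 \left(\left(- \frac{8}{3}\right) 1\right) = 2 \left(- \frac{8}{3}\right) = - \frac{16}{3} \approx -5.3333$)
$n - -13440 = - \frac{16}{3} - -13440 = - \frac{16}{3} + 13440 = \frac{40304}{3}$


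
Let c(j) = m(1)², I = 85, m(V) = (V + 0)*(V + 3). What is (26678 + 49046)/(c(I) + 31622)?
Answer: 37862/15819 ≈ 2.3935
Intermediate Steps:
m(V) = V*(3 + V)
c(j) = 16 (c(j) = (1*(3 + 1))² = (1*4)² = 4² = 16)
(26678 + 49046)/(c(I) + 31622) = (26678 + 49046)/(16 + 31622) = 75724/31638 = 75724*(1/31638) = 37862/15819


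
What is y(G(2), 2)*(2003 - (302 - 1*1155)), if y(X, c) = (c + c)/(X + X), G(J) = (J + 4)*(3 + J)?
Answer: 952/5 ≈ 190.40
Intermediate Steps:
G(J) = (3 + J)*(4 + J) (G(J) = (4 + J)*(3 + J) = (3 + J)*(4 + J))
y(X, c) = c/X (y(X, c) = (2*c)/((2*X)) = (2*c)*(1/(2*X)) = c/X)
y(G(2), 2)*(2003 - (302 - 1*1155)) = (2/(12 + 2**2 + 7*2))*(2003 - (302 - 1*1155)) = (2/(12 + 4 + 14))*(2003 - (302 - 1155)) = (2/30)*(2003 - 1*(-853)) = (2*(1/30))*(2003 + 853) = (1/15)*2856 = 952/5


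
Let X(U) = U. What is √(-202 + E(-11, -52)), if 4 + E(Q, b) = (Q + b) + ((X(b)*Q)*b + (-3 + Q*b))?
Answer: 2*I*√7361 ≈ 171.59*I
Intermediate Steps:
E(Q, b) = -7 + Q + b + Q*b + Q*b² (E(Q, b) = -4 + ((Q + b) + ((b*Q)*b + (-3 + Q*b))) = -4 + ((Q + b) + ((Q*b)*b + (-3 + Q*b))) = -4 + ((Q + b) + (Q*b² + (-3 + Q*b))) = -4 + ((Q + b) + (-3 + Q*b + Q*b²)) = -4 + (-3 + Q + b + Q*b + Q*b²) = -7 + Q + b + Q*b + Q*b²)
√(-202 + E(-11, -52)) = √(-202 + (-7 - 11 - 52 - 11*(-52) - 11*(-52)²)) = √(-202 + (-7 - 11 - 52 + 572 - 11*2704)) = √(-202 + (-7 - 11 - 52 + 572 - 29744)) = √(-202 - 29242) = √(-29444) = 2*I*√7361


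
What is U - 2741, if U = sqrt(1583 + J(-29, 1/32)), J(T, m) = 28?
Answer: -2741 + 3*sqrt(179) ≈ -2700.9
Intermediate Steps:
U = 3*sqrt(179) (U = sqrt(1583 + 28) = sqrt(1611) = 3*sqrt(179) ≈ 40.137)
U - 2741 = 3*sqrt(179) - 2741 = -2741 + 3*sqrt(179)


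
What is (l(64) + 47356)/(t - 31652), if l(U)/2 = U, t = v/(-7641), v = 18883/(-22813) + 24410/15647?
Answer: -14390254329233076/9592290695982809 ≈ -1.5002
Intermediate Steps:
v = 261403029/356955011 (v = 18883*(-1/22813) + 24410*(1/15647) = -18883/22813 + 24410/15647 = 261403029/356955011 ≈ 0.73231)
t = -29044781/303054804339 (t = (261403029/356955011)/(-7641) = (261403029/356955011)*(-1/7641) = -29044781/303054804339 ≈ -9.5840e-5)
l(U) = 2*U
(l(64) + 47356)/(t - 31652) = (2*64 + 47356)/(-29044781/303054804339 - 31652) = (128 + 47356)/(-9592290695982809/303054804339) = 47484*(-303054804339/9592290695982809) = -14390254329233076/9592290695982809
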